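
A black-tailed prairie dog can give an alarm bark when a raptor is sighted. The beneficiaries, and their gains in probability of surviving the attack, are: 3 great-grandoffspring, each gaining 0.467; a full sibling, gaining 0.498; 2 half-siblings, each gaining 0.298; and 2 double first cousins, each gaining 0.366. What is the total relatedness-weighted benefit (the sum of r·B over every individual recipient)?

0.756125

r to a great-grandoffspring = 1/8 (three parent–offspring links: r = (1/2)^3 = 1/8).
r to a full sibling = 1/2 (full sibs share both parents — two paths of length 2: r = 2·(1/2)^2 = 1/2).
r to a half-sibling = 0.25 (half-sibs share one parent — one path of length 2: r = (1/2)^2 = 1/4).
r to a double first cousin = 1/4 (double first cousins share both grandparent pairs — four paths of length 4: r = 4·(1/2)^4 = 1/4).
Summing one r·B term per recipient: 3·0.125·0.467 + 1·0.5·0.498 + 2·0.25·0.298 + 2·0.25·0.366 = 0.756125.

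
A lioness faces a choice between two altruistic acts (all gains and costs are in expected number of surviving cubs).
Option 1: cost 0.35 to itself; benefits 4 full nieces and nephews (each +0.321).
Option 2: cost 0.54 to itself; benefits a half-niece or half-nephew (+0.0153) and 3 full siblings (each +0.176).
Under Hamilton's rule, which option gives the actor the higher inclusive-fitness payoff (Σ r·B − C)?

Option 1: r to a full niece or nephew = 0.25.
Option 1: Σ r·B − C = (4·0.25·0.321) − 0.35 = -0.029.
Option 2: r to a half-niece or half-nephew = 0.125.
Option 2: r to a full sibling = 0.5.
Option 2: Σ r·B − C = (1·0.125·0.0153 + 3·0.5·0.176) − 0.54 = -0.2740875.
Option 1 has the higher net inclusive-fitness payoff.

Option 1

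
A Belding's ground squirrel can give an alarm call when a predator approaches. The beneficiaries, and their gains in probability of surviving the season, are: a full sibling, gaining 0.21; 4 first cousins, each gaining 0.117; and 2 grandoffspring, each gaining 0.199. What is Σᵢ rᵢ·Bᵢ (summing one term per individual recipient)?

r to a full sibling = 1/2 (full sibs share both parents — two paths of length 2: r = 2·(1/2)^2 = 1/2).
r to a first cousin = 1/8 (first cousins share one grandparent pair — two paths of length 4: r = 2·(1/2)^4 = 1/8).
r to a grandoffspring = 0.25 (two parent–offspring links: r = (1/2)^2 = 1/4).
Summing one r·B term per recipient: 1·0.5·0.21 + 4·0.125·0.117 + 2·0.25·0.199 = 0.263.

0.263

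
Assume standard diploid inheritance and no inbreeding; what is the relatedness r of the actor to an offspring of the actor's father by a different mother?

Each parent–offspring link contributes a factor of 1/2, and independent paths through distinct common ancestors add.
Half-sibs share one parent — one path of length 2: r = (1/2)^2 = 1/4.

0.25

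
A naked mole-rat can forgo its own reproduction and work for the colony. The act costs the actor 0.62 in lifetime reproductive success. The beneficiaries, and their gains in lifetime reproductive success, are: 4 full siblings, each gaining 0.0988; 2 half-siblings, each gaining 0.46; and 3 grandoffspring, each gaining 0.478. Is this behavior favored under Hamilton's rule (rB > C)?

Hamilton's rule: the trait is favored when the sum of r·B over every recipient exceeds the actor's cost C.
r to a full sibling = 1/2 (full sibs share both parents — two paths of length 2: r = 2·(1/2)^2 = 1/2).
r to a half-sibling = 0.25 (half-sibs share one parent — one path of length 2: r = (1/2)^2 = 1/4).
r to a grandoffspring = 0.25 (two parent–offspring links: r = (1/2)^2 = 1/4).
Summing one r·B term per recipient: 4·0.5·0.0988 + 2·0.25·0.46 + 3·0.25·0.478 = 0.7861.
0.7861 > 0.62: the indirect benefit exceeds the cost.

Yes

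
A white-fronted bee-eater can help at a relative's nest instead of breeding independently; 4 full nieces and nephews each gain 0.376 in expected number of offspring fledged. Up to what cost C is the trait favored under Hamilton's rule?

r to a full niece or nephew = 1/4 (full aunt/uncle↔niece/nephew: two paths of length 3 through the shared grandparent pair: r = 2·(1/2)^3 = 1/4).
Hamilton's rule: n·r·B > C, so the trait is favored while C < n·r·B = 4·0.25·0.376 = 0.376.

0.376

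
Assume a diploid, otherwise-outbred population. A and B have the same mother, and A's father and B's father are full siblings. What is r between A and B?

Independent pedigree routes through distinct common ancestors add.
A and B are related in two ways: half-sibs through their shared mother (r = 1/4) and first cousins through their fathers (r = 1/8).
r = 1/4 + 1/8 = 0.375.

0.375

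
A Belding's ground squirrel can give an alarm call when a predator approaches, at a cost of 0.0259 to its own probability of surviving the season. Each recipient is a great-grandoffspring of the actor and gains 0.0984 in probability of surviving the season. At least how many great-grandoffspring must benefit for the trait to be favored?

r to a great-grandoffspring = 1/8 (three parent–offspring links: r = (1/2)^3 = 1/8).
Hamilton's rule: n·r·B > C  ⇒  n > C/(r·B) = 0.0259/(0.125·0.0984) = 2.106.
The smallest integer exceeding 2.106 is 3.

3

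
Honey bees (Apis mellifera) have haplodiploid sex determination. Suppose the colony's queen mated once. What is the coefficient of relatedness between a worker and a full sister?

Haplodiploid full sisters inherit their father's entire haploid genome identically (contributing 1/2) and on average half of their mother's contribution (1/2 · 1/2 = 1/4); r = 1/2 + 1/4 = 3/4.

0.75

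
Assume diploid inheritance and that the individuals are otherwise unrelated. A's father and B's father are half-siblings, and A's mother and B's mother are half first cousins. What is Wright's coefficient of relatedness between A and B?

0.078125

Independent pedigree routes through distinct common ancestors add.
A and B are related in two ways: half first cousins through their fathers (r = 1/16) and half second cousins through their mothers (r = 1/64).
r = 1/16 + 1/64 = 5/64 = 0.078125.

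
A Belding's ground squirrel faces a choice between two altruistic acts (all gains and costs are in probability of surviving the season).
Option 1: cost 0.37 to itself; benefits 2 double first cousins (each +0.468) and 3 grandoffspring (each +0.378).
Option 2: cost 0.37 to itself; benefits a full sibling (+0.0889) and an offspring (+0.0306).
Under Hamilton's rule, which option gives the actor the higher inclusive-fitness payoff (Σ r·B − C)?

Option 1: r to a double first cousin = 0.25.
Option 1: r to a grandoffspring = 0.25.
Option 1: Σ r·B − C = (2·0.25·0.468 + 3·0.25·0.378) − 0.37 = 0.1475.
Option 2: r to a full sibling = 0.5.
Option 2: r to an offspring = 0.5.
Option 2: Σ r·B − C = (1·0.5·0.0889 + 1·0.5·0.0306) − 0.37 = -0.31025.
Option 1 has the higher net inclusive-fitness payoff.

Option 1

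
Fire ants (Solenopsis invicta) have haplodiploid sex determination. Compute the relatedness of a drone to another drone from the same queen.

Haploid brothers each carry a random half of the queen's diploid genome, so on average they share half: r = 1/2.

0.5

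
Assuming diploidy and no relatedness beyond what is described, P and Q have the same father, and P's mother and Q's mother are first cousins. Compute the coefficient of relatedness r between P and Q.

Relatedness sums over independent paths through distinct common ancestors.
P and Q are related in two ways: half-sibs through their shared father (r = 1/4) and second cousins through their mothers (r = 1/32).
r = 1/4 + 1/32 = 9/32 = 0.28125.

0.28125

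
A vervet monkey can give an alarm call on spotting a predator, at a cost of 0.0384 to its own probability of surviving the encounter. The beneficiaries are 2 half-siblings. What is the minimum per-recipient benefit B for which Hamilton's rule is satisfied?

0.0768

r to a half-sibling = 0.25 (half-sibs share one parent — one path of length 2: r = (1/2)^2 = 1/4).
Hamilton's rule with n recipients of equal r: n·r·B > C, so B > C/(n·r) = 0.0384/(2·0.25) = 0.0768.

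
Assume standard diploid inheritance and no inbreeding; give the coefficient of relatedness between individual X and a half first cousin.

0.0625

Each parent–offspring link contributes a factor of 1/2, and independent paths through distinct common ancestors add.
Half first cousins share one grandparent — one path of length 4: r = (1/2)^4 = 1/16.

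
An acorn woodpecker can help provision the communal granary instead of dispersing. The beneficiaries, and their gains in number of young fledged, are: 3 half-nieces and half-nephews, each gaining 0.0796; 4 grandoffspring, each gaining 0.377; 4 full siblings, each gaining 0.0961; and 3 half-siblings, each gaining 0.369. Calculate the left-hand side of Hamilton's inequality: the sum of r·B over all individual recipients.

r to a half-niece or half-nephew = 1/8 (half-aunt/uncle↔niece/nephew: one path of length 3: r = (1/2)^3 = 1/8).
r to a grandoffspring = 1/4 (two parent–offspring links: r = (1/2)^2 = 1/4).
r to a full sibling = 1/2 (full sibs share both parents — two paths of length 2: r = 2·(1/2)^2 = 1/2).
r to a half-sibling = 1/4 (half-sibs share one parent — one path of length 2: r = (1/2)^2 = 1/4).
Summing one r·B term per recipient: 3·0.125·0.0796 + 4·0.25·0.377 + 4·0.5·0.0961 + 3·0.25·0.369 = 0.8758.

0.8758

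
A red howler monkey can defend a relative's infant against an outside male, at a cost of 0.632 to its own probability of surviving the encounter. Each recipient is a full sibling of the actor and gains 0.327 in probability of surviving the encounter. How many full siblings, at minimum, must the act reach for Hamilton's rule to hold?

4

r to a full sibling = 1/2 (full sibs share both parents — two paths of length 2: r = 2·(1/2)^2 = 1/2).
Hamilton's rule: n·r·B > C  ⇒  n > C/(r·B) = 0.632/(0.5·0.327) = 3.865.
The smallest integer exceeding 3.865 is 4.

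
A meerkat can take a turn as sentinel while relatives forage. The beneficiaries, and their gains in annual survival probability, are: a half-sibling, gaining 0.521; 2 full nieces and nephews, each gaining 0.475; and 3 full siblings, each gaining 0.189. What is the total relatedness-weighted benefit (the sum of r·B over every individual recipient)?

0.65125

r to a half-sibling = 0.25 (half-sibs share one parent — one path of length 2: r = (1/2)^2 = 1/4).
r to a full niece or nephew = 1/4 (full aunt/uncle↔niece/nephew: two paths of length 3 through the shared grandparent pair: r = 2·(1/2)^3 = 1/4).
r to a full sibling = 0.5 (full sibs share both parents — two paths of length 2: r = 2·(1/2)^2 = 1/2).
Summing one r·B term per recipient: 1·0.25·0.521 + 2·0.25·0.475 + 3·0.5·0.189 = 0.65125.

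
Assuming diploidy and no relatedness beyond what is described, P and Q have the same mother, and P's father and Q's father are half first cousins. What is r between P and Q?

Relatedness sums over independent paths through distinct common ancestors.
P and Q are related in two ways: half-sibs through their shared mother (r = 1/4) and half second cousins through their fathers (r = 1/64).
r = 1/4 + 1/64 = 17/64 = 0.265625.

0.265625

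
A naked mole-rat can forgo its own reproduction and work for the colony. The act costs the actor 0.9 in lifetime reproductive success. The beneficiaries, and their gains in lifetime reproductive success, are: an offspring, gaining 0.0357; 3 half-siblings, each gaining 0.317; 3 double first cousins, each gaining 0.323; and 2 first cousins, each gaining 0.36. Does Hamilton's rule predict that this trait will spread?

Hamilton's rule: the trait is favored when the sum of r·B over every recipient exceeds the actor's cost C.
r to an offspring = 0.5 (one parent–offspring link: r = (1/2)^1 = 1/2).
r to a half-sibling = 0.25 (half-sibs share one parent — one path of length 2: r = (1/2)^2 = 1/4).
r to a double first cousin = 1/4 (double first cousins share both grandparent pairs — four paths of length 4: r = 4·(1/2)^4 = 1/4).
r to a first cousin = 1/8 (first cousins share one grandparent pair — two paths of length 4: r = 2·(1/2)^4 = 1/8).
Summing one r·B term per recipient: 1·0.5·0.0357 + 3·0.25·0.317 + 3·0.25·0.323 + 2·0.125·0.36 = 0.58785.
0.58785 < 0.9: the indirect benefit is less than the cost.

No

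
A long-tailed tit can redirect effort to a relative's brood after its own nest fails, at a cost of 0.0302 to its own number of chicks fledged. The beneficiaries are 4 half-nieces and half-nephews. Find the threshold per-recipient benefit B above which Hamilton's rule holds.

r to a half-niece or half-nephew = 0.125 (half-aunt/uncle↔niece/nephew: one path of length 3: r = (1/2)^3 = 1/8).
Hamilton's rule with n recipients of equal r: n·r·B > C, so B > C/(n·r) = 0.0302/(4·0.125) = 0.0604.

0.0604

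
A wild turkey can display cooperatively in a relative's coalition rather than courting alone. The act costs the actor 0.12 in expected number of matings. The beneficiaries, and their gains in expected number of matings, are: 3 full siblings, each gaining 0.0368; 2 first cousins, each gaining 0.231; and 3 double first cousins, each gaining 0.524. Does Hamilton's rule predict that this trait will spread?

Yes

Hamilton's rule: the trait is favored when the sum of r·B over every recipient exceeds the actor's cost C.
r to a full sibling = 1/2 (full sibs share both parents — two paths of length 2: r = 2·(1/2)^2 = 1/2).
r to a first cousin = 1/8 (first cousins share one grandparent pair — two paths of length 4: r = 2·(1/2)^4 = 1/8).
r to a double first cousin = 1/4 (double first cousins share both grandparent pairs — four paths of length 4: r = 4·(1/2)^4 = 1/4).
Summing one r·B term per recipient: 3·0.5·0.0368 + 2·0.125·0.231 + 3·0.25·0.524 = 0.50595.
0.50595 > 0.12: the indirect benefit exceeds the cost.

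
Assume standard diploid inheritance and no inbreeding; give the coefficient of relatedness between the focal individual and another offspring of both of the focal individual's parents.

0.5

Each parent–offspring link contributes a factor of 1/2, and independent paths through distinct common ancestors add.
Full sibs share both parents — two paths of length 2: r = 2·(1/2)^2 = 1/2.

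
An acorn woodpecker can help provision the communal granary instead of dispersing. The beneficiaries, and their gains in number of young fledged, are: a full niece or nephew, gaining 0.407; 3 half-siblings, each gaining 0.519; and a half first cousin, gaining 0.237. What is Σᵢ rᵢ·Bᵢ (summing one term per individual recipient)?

r to a full niece or nephew = 1/4 (full aunt/uncle↔niece/nephew: two paths of length 3 through the shared grandparent pair: r = 2·(1/2)^3 = 1/4).
r to a half-sibling = 0.25 (half-sibs share one parent — one path of length 2: r = (1/2)^2 = 1/4).
r to a half first cousin = 1/16 (half first cousins share one grandparent — one path of length 4: r = (1/2)^4 = 1/16).
Summing one r·B term per recipient: 1·0.25·0.407 + 3·0.25·0.519 + 1·0.0625·0.237 = 0.5058125.

0.5058125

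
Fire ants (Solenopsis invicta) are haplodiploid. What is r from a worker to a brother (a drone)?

0.25

Her haploid brother carries none of their father's genes and a random half of their mother's genome; that half matches the maternal half of her own genome with probability 1/2: r = 1/2 · 1/2 = 1/4.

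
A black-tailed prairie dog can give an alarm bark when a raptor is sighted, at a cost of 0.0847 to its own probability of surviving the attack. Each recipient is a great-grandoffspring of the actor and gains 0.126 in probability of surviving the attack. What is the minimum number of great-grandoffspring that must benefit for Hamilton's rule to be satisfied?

6

r to a great-grandoffspring = 1/8 (three parent–offspring links: r = (1/2)^3 = 1/8).
Hamilton's rule: n·r·B > C  ⇒  n > C/(r·B) = 0.0847/(0.125·0.126) = 5.378.
The smallest integer exceeding 5.378 is 6.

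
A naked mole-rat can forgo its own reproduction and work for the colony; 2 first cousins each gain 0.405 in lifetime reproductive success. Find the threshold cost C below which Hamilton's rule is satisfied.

r to a first cousin = 0.125 (first cousins share one grandparent pair — two paths of length 4: r = 2·(1/2)^4 = 1/8).
Hamilton's rule: n·r·B > C, so the trait is favored while C < n·r·B = 2·0.125·0.405 = 0.10125.

0.10125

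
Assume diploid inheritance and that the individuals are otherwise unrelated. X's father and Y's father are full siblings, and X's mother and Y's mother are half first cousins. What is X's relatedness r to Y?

0.140625

With two independent routes of shared ancestry, r is the sum of the two contributions.
X and Y are related in two ways: first cousins through their fathers (r = 1/8) and half second cousins through their mothers (r = 1/64).
r = 1/8 + 1/64 = 9/64 = 0.140625.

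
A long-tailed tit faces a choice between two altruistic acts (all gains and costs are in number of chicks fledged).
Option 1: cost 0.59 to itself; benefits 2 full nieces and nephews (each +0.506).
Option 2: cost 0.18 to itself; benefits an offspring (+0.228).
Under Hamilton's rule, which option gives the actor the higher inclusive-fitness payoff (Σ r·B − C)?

Option 1: r to a full niece or nephew = 0.25.
Option 1: Σ r·B − C = (2·0.25·0.506) − 0.59 = -0.337.
Option 2: r to an offspring = 0.5.
Option 2: Σ r·B − C = (1·0.5·0.228) − 0.18 = -0.066.
Option 2 has the higher net inclusive-fitness payoff.

Option 2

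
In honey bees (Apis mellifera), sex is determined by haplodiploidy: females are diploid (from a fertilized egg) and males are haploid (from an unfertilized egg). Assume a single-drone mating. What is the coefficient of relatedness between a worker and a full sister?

Haplodiploid full sisters inherit their father's entire haploid genome identically (contributing 1/2) and on average half of their mother's contribution (1/2 · 1/2 = 1/4); r = 1/2 + 1/4 = 3/4.

0.75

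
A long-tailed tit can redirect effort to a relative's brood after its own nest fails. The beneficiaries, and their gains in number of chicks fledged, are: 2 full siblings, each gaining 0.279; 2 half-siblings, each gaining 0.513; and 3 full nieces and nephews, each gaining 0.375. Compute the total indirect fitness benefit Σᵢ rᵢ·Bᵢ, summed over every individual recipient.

r to a full sibling = 1/2 (full sibs share both parents — two paths of length 2: r = 2·(1/2)^2 = 1/2).
r to a half-sibling = 1/4 (half-sibs share one parent — one path of length 2: r = (1/2)^2 = 1/4).
r to a full niece or nephew = 0.25 (full aunt/uncle↔niece/nephew: two paths of length 3 through the shared grandparent pair: r = 2·(1/2)^3 = 1/4).
Summing one r·B term per recipient: 2·0.5·0.279 + 2·0.25·0.513 + 3·0.25·0.375 = 0.81675.

0.81675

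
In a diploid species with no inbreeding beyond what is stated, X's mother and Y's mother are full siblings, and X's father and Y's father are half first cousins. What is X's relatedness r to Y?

0.140625

Relatedness sums over independent paths through distinct common ancestors.
X and Y are related in two ways: first cousins through their mothers (r = 1/8) and half second cousins through their fathers (r = 1/64).
r = 1/8 + 1/64 = 9/64 = 0.140625.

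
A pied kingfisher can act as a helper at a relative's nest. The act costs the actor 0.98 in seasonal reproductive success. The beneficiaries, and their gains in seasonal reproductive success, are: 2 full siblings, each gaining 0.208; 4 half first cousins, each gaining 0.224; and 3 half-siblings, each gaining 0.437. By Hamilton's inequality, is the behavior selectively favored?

No

Hamilton's rule: the trait is favored when the sum of r·B over every recipient exceeds the actor's cost C.
r to a full sibling = 0.5 (full sibs share both parents — two paths of length 2: r = 2·(1/2)^2 = 1/2).
r to a half first cousin = 1/16 (half first cousins share one grandparent — one path of length 4: r = (1/2)^4 = 1/16).
r to a half-sibling = 0.25 (half-sibs share one parent — one path of length 2: r = (1/2)^2 = 1/4).
Summing one r·B term per recipient: 2·0.5·0.208 + 4·0.0625·0.224 + 3·0.25·0.437 = 0.59175.
0.59175 < 0.98: the indirect benefit is less than the cost.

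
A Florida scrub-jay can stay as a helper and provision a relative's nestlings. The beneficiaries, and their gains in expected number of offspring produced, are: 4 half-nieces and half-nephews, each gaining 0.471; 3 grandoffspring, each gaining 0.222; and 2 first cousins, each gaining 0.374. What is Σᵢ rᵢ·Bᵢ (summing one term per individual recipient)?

r to a half-niece or half-nephew = 1/8 (half-aunt/uncle↔niece/nephew: one path of length 3: r = (1/2)^3 = 1/8).
r to a grandoffspring = 0.25 (two parent–offspring links: r = (1/2)^2 = 1/4).
r to a first cousin = 0.125 (first cousins share one grandparent pair — two paths of length 4: r = 2·(1/2)^4 = 1/8).
Summing one r·B term per recipient: 4·0.125·0.471 + 3·0.25·0.222 + 2·0.125·0.374 = 0.4955.

0.4955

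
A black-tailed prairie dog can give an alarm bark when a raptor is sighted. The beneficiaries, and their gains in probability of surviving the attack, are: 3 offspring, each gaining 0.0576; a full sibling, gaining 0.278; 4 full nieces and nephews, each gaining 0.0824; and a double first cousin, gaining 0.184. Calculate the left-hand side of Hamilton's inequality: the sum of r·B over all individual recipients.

r to an offspring = 1/2 (one parent–offspring link: r = (1/2)^1 = 1/2).
r to a full sibling = 1/2 (full sibs share both parents — two paths of length 2: r = 2·(1/2)^2 = 1/2).
r to a full niece or nephew = 1/4 (full aunt/uncle↔niece/nephew: two paths of length 3 through the shared grandparent pair: r = 2·(1/2)^3 = 1/4).
r to a double first cousin = 1/4 (double first cousins share both grandparent pairs — four paths of length 4: r = 4·(1/2)^4 = 1/4).
Summing one r·B term per recipient: 3·0.5·0.0576 + 1·0.5·0.278 + 4·0.25·0.0824 + 1·0.25·0.184 = 0.3538.

0.3538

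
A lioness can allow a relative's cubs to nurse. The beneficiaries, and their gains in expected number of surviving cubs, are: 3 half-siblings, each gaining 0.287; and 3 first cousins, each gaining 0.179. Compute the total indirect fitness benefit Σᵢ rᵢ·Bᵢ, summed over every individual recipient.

r to a half-sibling = 1/4 (half-sibs share one parent — one path of length 2: r = (1/2)^2 = 1/4).
r to a first cousin = 0.125 (first cousins share one grandparent pair — two paths of length 4: r = 2·(1/2)^4 = 1/8).
Summing one r·B term per recipient: 3·0.25·0.287 + 3·0.125·0.179 = 0.282375.

0.282375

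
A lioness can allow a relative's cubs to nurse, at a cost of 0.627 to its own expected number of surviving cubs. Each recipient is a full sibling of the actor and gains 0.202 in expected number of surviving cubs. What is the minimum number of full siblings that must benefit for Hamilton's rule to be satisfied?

r to a full sibling = 1/2 (full sibs share both parents — two paths of length 2: r = 2·(1/2)^2 = 1/2).
Hamilton's rule: n·r·B > C  ⇒  n > C/(r·B) = 0.627/(0.5·0.202) = 6.208.
The smallest integer exceeding 6.208 is 7.

7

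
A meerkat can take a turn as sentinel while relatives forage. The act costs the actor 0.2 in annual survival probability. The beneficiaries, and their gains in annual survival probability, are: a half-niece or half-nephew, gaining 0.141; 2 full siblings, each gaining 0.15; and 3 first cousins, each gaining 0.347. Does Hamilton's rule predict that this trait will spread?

Yes

Hamilton's rule: the trait is favored when the sum of r·B over every recipient exceeds the actor's cost C.
r to a half-niece or half-nephew = 0.125 (half-aunt/uncle↔niece/nephew: one path of length 3: r = (1/2)^3 = 1/8).
r to a full sibling = 1/2 (full sibs share both parents — two paths of length 2: r = 2·(1/2)^2 = 1/2).
r to a first cousin = 1/8 (first cousins share one grandparent pair — two paths of length 4: r = 2·(1/2)^4 = 1/8).
Summing one r·B term per recipient: 1·0.125·0.141 + 2·0.5·0.15 + 3·0.125·0.347 = 0.29775.
0.29775 > 0.2: the indirect benefit exceeds the cost.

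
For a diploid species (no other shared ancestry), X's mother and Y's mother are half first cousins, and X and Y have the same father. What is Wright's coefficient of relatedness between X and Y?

Relatedness sums over independent paths through distinct common ancestors.
X and Y are related in two ways: half second cousins through their mothers (r = 1/64) and half-sibs through their shared father (r = 1/4).
r = 1/64 + 1/4 = 0.265625.

0.265625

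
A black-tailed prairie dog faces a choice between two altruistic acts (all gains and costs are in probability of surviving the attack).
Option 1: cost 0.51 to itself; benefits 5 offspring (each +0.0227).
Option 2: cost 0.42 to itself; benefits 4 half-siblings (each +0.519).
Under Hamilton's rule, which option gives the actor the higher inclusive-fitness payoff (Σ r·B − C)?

Option 1: r to an offspring = 0.5.
Option 1: Σ r·B − C = (5·0.5·0.0227) − 0.51 = -0.45325.
Option 2: r to a half-sibling = 0.25.
Option 2: Σ r·B − C = (4·0.25·0.519) − 0.42 = 0.099.
Option 2 has the higher net inclusive-fitness payoff.

Option 2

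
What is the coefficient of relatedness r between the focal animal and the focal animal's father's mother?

Each parent–offspring link contributes a factor of 1/2, and independent paths through distinct common ancestors add.
Two parent–offspring links: r = (1/2)^2 = 1/4.

0.25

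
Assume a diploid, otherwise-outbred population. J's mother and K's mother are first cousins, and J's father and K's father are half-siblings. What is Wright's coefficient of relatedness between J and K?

Wright's path rule: contributions from independent ancestry routes add.
J and K are related in two ways: second cousins through their mothers (r = 1/32) and half first cousins through their fathers (r = 1/16).
r = 1/32 + 1/16 = 3/32 = 0.09375.

0.09375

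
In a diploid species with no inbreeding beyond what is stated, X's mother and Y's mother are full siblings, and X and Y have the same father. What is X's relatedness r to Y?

0.375

Wright's path rule: contributions from independent ancestry routes add.
X and Y are related in two ways: first cousins through their mothers (r = 1/8) and half-sibs through their shared father (r = 1/4).
r = 1/8 + 1/4 = 3/8 = 0.375.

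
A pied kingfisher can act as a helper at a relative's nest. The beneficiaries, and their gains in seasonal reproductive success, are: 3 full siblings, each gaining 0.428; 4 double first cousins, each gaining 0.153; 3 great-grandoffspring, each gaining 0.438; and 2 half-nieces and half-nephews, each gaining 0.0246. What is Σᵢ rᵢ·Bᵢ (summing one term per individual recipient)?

r to a full sibling = 1/2 (full sibs share both parents — two paths of length 2: r = 2·(1/2)^2 = 1/2).
r to a double first cousin = 0.25 (double first cousins share both grandparent pairs — four paths of length 4: r = 4·(1/2)^4 = 1/4).
r to a great-grandoffspring = 1/8 (three parent–offspring links: r = (1/2)^3 = 1/8).
r to a half-niece or half-nephew = 0.125 (half-aunt/uncle↔niece/nephew: one path of length 3: r = (1/2)^3 = 1/8).
Summing one r·B term per recipient: 3·0.5·0.428 + 4·0.25·0.153 + 3·0.125·0.438 + 2·0.125·0.0246 = 0.9654.

0.9654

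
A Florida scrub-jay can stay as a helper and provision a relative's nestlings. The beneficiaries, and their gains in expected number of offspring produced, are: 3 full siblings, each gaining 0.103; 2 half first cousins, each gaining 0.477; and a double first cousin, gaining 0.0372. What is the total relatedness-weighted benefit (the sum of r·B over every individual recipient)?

0.223425

r to a full sibling = 1/2 (full sibs share both parents — two paths of length 2: r = 2·(1/2)^2 = 1/2).
r to a half first cousin = 0.0625 (half first cousins share one grandparent — one path of length 4: r = (1/2)^4 = 1/16).
r to a double first cousin = 1/4 (double first cousins share both grandparent pairs — four paths of length 4: r = 4·(1/2)^4 = 1/4).
Summing one r·B term per recipient: 3·0.5·0.103 + 2·0.0625·0.477 + 1·0.25·0.0372 = 0.223425.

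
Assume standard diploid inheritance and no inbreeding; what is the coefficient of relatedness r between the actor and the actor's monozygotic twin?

Each parent–offspring link contributes a factor of 1/2, and independent paths through distinct common ancestors add.
Monozygotic twins share every allele identical by descent: r = 1.

1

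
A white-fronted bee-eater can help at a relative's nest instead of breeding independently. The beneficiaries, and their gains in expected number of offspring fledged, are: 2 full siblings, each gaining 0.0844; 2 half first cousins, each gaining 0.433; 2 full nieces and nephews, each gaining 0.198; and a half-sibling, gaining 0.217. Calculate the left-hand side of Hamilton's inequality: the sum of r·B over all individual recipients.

0.291775

r to a full sibling = 1/2 (full sibs share both parents — two paths of length 2: r = 2·(1/2)^2 = 1/2).
r to a half first cousin = 1/16 (half first cousins share one grandparent — one path of length 4: r = (1/2)^4 = 1/16).
r to a full niece or nephew = 0.25 (full aunt/uncle↔niece/nephew: two paths of length 3 through the shared grandparent pair: r = 2·(1/2)^3 = 1/4).
r to a half-sibling = 1/4 (half-sibs share one parent — one path of length 2: r = (1/2)^2 = 1/4).
Summing one r·B term per recipient: 2·0.5·0.0844 + 2·0.0625·0.433 + 2·0.25·0.198 + 1·0.25·0.217 = 0.291775.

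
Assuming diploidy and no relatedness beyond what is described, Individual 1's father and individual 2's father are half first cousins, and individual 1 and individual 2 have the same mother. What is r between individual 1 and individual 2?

0.265625

Wright's path rule: contributions from independent ancestry routes add.
Individual 1 and individual 2 are related in two ways: half second cousins through their fathers (r = 1/64) and half-sibs through their shared mother (r = 1/4).
r = 1/64 + 1/4 = 17/64 = 0.265625.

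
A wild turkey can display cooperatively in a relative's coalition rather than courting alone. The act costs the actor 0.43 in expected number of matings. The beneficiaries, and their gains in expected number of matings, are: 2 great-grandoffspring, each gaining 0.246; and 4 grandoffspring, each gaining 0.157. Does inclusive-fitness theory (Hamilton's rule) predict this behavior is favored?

No

Hamilton's rule: the trait is favored when the sum of r·B over every recipient exceeds the actor's cost C.
r to a great-grandoffspring = 1/8 (three parent–offspring links: r = (1/2)^3 = 1/8).
r to a grandoffspring = 1/4 (two parent–offspring links: r = (1/2)^2 = 1/4).
Summing one r·B term per recipient: 2·0.125·0.246 + 4·0.25·0.157 = 0.2185.
0.2185 < 0.43: the indirect benefit is less than the cost.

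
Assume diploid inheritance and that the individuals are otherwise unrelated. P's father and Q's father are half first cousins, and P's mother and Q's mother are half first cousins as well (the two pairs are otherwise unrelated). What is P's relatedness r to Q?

Relatedness sums over independent paths through distinct common ancestors.
P and Q are related in two ways: half second cousins through their fathers (r = 1/64) and half second cousins through their mothers (r = 1/64).
r = 1/64 + 1/64 = 0.03125.

0.03125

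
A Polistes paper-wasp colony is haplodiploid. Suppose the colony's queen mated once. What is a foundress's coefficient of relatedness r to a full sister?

0.75

Haplodiploid full sisters inherit their father's entire haploid genome identically (contributing 1/2) and on average half of their mother's contribution (1/2 · 1/2 = 1/4); r = 1/2 + 1/4 = 3/4.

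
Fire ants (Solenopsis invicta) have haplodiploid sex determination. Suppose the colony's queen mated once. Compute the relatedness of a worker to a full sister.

0.75

Haplodiploid full sisters inherit their father's entire haploid genome identically (contributing 1/2) and on average half of their mother's contribution (1/2 · 1/2 = 1/4); r = 1/2 + 1/4 = 3/4.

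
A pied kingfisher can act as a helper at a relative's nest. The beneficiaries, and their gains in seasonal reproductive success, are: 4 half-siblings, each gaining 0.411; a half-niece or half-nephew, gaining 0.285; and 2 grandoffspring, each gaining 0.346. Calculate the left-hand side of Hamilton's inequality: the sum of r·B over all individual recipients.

0.619625

r to a half-sibling = 1/4 (half-sibs share one parent — one path of length 2: r = (1/2)^2 = 1/4).
r to a half-niece or half-nephew = 0.125 (half-aunt/uncle↔niece/nephew: one path of length 3: r = (1/2)^3 = 1/8).
r to a grandoffspring = 0.25 (two parent–offspring links: r = (1/2)^2 = 1/4).
Summing one r·B term per recipient: 4·0.25·0.411 + 1·0.125·0.285 + 2·0.25·0.346 = 0.619625.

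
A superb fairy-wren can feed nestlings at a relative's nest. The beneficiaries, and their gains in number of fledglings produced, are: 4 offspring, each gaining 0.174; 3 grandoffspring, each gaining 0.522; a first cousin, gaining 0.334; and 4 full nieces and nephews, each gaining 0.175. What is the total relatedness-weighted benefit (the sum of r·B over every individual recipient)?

r to an offspring = 1/2 (one parent–offspring link: r = (1/2)^1 = 1/2).
r to a grandoffspring = 0.25 (two parent–offspring links: r = (1/2)^2 = 1/4).
r to a first cousin = 0.125 (first cousins share one grandparent pair — two paths of length 4: r = 2·(1/2)^4 = 1/8).
r to a full niece or nephew = 1/4 (full aunt/uncle↔niece/nephew: two paths of length 3 through the shared grandparent pair: r = 2·(1/2)^3 = 1/4).
Summing one r·B term per recipient: 4·0.5·0.174 + 3·0.25·0.522 + 1·0.125·0.334 + 4·0.25·0.175 = 0.95625.

0.95625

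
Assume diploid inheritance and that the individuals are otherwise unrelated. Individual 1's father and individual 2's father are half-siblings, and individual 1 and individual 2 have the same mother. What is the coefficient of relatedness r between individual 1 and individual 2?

0.3125

Relatedness sums over independent paths through distinct common ancestors.
Individual 1 and individual 2 are related in two ways: half first cousins through their fathers (r = 1/16) and half-sibs through their shared mother (r = 1/4).
r = 1/16 + 1/4 = 5/16 = 0.3125.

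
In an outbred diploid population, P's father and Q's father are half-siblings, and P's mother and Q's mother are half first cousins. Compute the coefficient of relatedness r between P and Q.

With two independent routes of shared ancestry, r is the sum of the two contributions.
P and Q are related in two ways: half first cousins through their fathers (r = 1/16) and half second cousins through their mothers (r = 1/64).
r = 1/16 + 1/64 = 0.078125.

0.078125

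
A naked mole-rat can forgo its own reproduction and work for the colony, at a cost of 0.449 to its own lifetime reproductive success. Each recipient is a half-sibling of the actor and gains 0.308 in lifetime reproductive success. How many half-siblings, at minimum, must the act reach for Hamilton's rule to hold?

r to a half-sibling = 0.25 (half-sibs share one parent — one path of length 2: r = (1/2)^2 = 1/4).
Hamilton's rule: n·r·B > C  ⇒  n > C/(r·B) = 0.449/(0.25·0.308) = 5.831.
The smallest integer exceeding 5.831 is 6.

6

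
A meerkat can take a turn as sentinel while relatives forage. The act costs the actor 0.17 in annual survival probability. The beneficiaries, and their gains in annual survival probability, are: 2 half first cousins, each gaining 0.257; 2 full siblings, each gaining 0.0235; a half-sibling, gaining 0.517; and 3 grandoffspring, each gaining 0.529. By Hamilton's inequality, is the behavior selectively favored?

Yes

Hamilton's rule: the trait is favored when the sum of r·B over every recipient exceeds the actor's cost C.
r to a half first cousin = 1/16 (half first cousins share one grandparent — one path of length 4: r = (1/2)^4 = 1/16).
r to a full sibling = 1/2 (full sibs share both parents — two paths of length 2: r = 2·(1/2)^2 = 1/2).
r to a half-sibling = 0.25 (half-sibs share one parent — one path of length 2: r = (1/2)^2 = 1/4).
r to a grandoffspring = 1/4 (two parent–offspring links: r = (1/2)^2 = 1/4).
Summing one r·B term per recipient: 2·0.0625·0.257 + 2·0.5·0.0235 + 1·0.25·0.517 + 3·0.25·0.529 = 0.581625.
0.581625 > 0.17: the indirect benefit exceeds the cost.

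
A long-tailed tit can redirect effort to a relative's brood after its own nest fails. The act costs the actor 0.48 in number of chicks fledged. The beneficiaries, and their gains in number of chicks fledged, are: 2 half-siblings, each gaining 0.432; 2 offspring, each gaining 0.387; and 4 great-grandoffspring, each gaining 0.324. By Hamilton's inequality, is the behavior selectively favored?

Yes

Hamilton's rule: the trait is favored when the sum of r·B over every recipient exceeds the actor's cost C.
r to a half-sibling = 0.25 (half-sibs share one parent — one path of length 2: r = (1/2)^2 = 1/4).
r to an offspring = 0.5 (one parent–offspring link: r = (1/2)^1 = 1/2).
r to a great-grandoffspring = 1/8 (three parent–offspring links: r = (1/2)^3 = 1/8).
Summing one r·B term per recipient: 2·0.25·0.432 + 2·0.5·0.387 + 4·0.125·0.324 = 0.765.
0.765 > 0.48: the indirect benefit exceeds the cost.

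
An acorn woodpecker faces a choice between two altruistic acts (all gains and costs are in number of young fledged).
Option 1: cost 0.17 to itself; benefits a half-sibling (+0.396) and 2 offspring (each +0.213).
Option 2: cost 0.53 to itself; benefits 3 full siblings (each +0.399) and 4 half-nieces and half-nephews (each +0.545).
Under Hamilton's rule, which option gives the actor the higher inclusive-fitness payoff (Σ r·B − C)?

Option 1: r to a half-sibling = 0.25.
Option 1: r to an offspring = 0.5.
Option 1: Σ r·B − C = (1·0.25·0.396 + 2·0.5·0.213) − 0.17 = 0.142.
Option 2: r to a full sibling = 0.5.
Option 2: r to a half-niece or half-nephew = 0.125.
Option 2: Σ r·B − C = (3·0.5·0.399 + 4·0.125·0.545) − 0.53 = 0.341.
Option 2 has the higher net inclusive-fitness payoff.

Option 2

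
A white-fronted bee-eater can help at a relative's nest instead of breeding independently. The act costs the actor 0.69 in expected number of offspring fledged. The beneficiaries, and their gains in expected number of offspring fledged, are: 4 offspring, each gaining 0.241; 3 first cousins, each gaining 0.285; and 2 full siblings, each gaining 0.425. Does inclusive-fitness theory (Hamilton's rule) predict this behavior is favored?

Yes

Hamilton's rule: the trait is favored when the sum of r·B over every recipient exceeds the actor's cost C.
r to an offspring = 1/2 (one parent–offspring link: r = (1/2)^1 = 1/2).
r to a first cousin = 1/8 (first cousins share one grandparent pair — two paths of length 4: r = 2·(1/2)^4 = 1/8).
r to a full sibling = 0.5 (full sibs share both parents — two paths of length 2: r = 2·(1/2)^2 = 1/2).
Summing one r·B term per recipient: 4·0.5·0.241 + 3·0.125·0.285 + 2·0.5·0.425 = 1.013875.
1.013875 > 0.69: the indirect benefit exceeds the cost.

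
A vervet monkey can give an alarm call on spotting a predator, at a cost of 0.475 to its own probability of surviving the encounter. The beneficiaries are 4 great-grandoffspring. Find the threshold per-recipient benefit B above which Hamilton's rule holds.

r to a great-grandoffspring = 0.125 (three parent–offspring links: r = (1/2)^3 = 1/8).
Hamilton's rule with n recipients of equal r: n·r·B > C, so B > C/(n·r) = 0.475/(4·0.125) = 0.95.

0.95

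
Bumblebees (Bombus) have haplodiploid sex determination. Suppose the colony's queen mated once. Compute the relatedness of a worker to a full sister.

Haplodiploid full sisters inherit their father's entire haploid genome identically (contributing 1/2) and on average half of their mother's contribution (1/2 · 1/2 = 1/4); r = 1/2 + 1/4 = 3/4.

0.75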